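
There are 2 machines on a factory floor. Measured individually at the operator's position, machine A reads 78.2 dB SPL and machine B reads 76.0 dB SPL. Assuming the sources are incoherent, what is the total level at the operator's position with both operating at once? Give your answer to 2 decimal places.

Uncorrelated sources add in intensity (power), not in dB.
L_total = 10·log₁₀(10^(78.2/10) + 10^(76.0/10)) = 10·log₁₀(105900000) = 80.25 dB SPL.

80.25 dB SPL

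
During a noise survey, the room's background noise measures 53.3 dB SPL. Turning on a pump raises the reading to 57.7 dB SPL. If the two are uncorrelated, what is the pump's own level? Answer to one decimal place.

55.7 dB SPL

Remove the background by subtracting linear intensities:
L_src = 10·log₁₀(10^(57.7/10) − 10^(53.3/10)) = 10·log₁₀(375000) = 55.7 dB SPL.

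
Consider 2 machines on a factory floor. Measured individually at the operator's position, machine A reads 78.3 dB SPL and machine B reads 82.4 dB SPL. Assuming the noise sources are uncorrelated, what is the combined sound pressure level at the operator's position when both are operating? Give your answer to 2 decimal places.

83.83 dB SPL

Uncorrelated sources add in intensity (power), not in dB.
L_total = 10·log₁₀(10^(78.3/10) + 10^(82.4/10)) = 10·log₁₀(241400000) = 83.83 dB SPL.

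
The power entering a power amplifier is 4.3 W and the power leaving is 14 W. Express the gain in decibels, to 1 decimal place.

Power is a power quantity, so gain = 10·log₁₀(P_out/P_in).
10·log₁₀(14/4.3) = 10·log₁₀(3.256) = 5.1 dB.

5.1 dB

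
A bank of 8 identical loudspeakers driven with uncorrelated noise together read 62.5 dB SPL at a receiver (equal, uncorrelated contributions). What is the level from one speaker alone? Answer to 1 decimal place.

53.5 dB SPL

8 equal incoherent sources add 10·log₁₀(8) = 9.03 dB over one source.
L_one = 62.5 − 9.03 = 53.5 dB SPL.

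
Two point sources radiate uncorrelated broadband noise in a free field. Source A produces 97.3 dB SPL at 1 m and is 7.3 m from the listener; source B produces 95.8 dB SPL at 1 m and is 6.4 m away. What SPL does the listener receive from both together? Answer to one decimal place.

82.9 dB SPL

At the listener: L_A = 97.3 − 20·log₁₀(7.3) = 80.03 dB; L_B = 95.8 − 20·log₁₀(6.4) = 79.68 dB.
Combined: 10·log₁₀(10^(80.03/10)+10^(79.68/10)) = 82.9 dB SPL.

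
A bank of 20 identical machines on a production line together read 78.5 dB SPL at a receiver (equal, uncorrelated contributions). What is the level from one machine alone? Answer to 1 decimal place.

65.5 dB SPL

20 equal incoherent sources add 10·log₁₀(20) = 13.01 dB over one source.
L_one = 78.5 − 13.01 = 65.5 dB SPL.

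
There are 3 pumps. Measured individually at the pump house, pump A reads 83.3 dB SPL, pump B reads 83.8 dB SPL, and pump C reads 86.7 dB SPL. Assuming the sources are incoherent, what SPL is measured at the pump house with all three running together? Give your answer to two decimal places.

89.64 dB SPL

Incoherent sources sum as intensities:
L_total = 10·log₁₀(10^(83.3/10) + 10^(83.8/10) + 10^(86.7/10)) = 10·log₁₀(921400000) = 89.64 dB SPL.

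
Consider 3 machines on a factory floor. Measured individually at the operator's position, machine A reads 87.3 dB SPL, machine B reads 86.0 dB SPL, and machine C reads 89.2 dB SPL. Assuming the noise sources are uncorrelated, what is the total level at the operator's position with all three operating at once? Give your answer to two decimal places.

92.47 dB SPL

Incoherent sources sum as intensities:
L_total = 10·log₁₀(10^(87.3/10) + 10^(86.0/10) + 10^(89.2/10)) = 10·log₁₀(1767000000) = 92.47 dB SPL.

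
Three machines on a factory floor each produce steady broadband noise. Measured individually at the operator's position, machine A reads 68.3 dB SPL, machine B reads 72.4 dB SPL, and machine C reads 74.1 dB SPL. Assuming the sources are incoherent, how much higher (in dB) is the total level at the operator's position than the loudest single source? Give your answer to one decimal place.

2.9 dB

Uncorrelated sources add in intensity (power), not in dB.
L_total = 10·log₁₀(10^(68.3/10) + 10^(72.4/10) + 10^(74.1/10)) = 76.98 dB SPL.
Excess over the loudest (74.1 dB): 76.98 − 74.1 = 2.9 dB.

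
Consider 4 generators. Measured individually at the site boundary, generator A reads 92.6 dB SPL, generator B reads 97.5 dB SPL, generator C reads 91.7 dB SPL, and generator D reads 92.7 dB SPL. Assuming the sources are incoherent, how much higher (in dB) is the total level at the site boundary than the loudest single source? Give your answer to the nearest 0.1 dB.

2.8 dB

Add the sources as powers (linear), then convert back to dB:
L_total = 10·log₁₀(10^(92.6/10) + 10^(97.5/10) + 10^(91.7/10) + 10^(92.7/10)) = 100.33 dB SPL.
Excess over the loudest (97.5 dB): 100.33 − 97.5 = 2.8 dB.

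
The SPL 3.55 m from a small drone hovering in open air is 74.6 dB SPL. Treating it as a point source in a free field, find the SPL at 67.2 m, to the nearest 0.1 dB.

For a point source in a free field, ΔL = −20·log₁₀(d₂/d₁).
ΔL = −20·log₁₀(67.2/3.55) = -25.54 dB, so L₂ = 74.6 + (-25.54) = 49.1 dB SPL.

49.1 dB SPL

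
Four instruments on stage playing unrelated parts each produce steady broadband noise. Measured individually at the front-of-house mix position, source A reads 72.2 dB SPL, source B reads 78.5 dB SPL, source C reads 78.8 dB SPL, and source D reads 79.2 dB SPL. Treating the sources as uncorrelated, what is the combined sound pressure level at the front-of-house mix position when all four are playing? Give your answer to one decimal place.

83.9 dB SPL

Uncorrelated sources add in intensity (power), not in dB.
L_total = 10·log₁₀(10^(72.2/10) + 10^(78.5/10) + 10^(78.8/10) + 10^(79.2/10)) = 10·log₁₀(246400000) = 83.9 dB SPL.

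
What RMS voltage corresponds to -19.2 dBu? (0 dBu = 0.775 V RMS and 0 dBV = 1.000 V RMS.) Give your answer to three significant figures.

0.0850 V

V = 0.775 V × 10^(-19.2/20).
= 0.775 × 0.1096 = 0.0850 V.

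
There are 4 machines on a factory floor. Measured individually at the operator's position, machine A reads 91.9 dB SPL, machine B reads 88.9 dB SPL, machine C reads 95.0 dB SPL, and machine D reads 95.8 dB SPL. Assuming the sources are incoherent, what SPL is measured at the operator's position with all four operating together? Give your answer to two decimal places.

99.68 dB SPL

Incoherent sources sum as intensities:
L_total = 10·log₁₀(10^(91.9/10) + 10^(88.9/10) + 10^(95.0/10) + 10^(95.8/10)) = 10·log₁₀(9289000000) = 99.68 dB SPL.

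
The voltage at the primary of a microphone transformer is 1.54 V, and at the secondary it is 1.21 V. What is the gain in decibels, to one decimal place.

-2.1 dB

For a voltage ratio, dB = 20·log₁₀(V₂/V₁).
20·log₁₀(1.21/1.54) = 20·log₁₀(0.7857) = -2.1 dB.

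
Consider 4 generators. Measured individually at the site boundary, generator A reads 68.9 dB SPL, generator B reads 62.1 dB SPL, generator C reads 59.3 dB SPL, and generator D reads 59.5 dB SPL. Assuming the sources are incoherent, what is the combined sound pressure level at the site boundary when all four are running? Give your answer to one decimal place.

70.5 dB SPL

Incoherent sources sum as intensities:
L_total = 10·log₁₀(10^(68.9/10) + 10^(62.1/10) + 10^(59.3/10) + 10^(59.5/10)) = 10·log₁₀(11130000) = 70.5 dB SPL.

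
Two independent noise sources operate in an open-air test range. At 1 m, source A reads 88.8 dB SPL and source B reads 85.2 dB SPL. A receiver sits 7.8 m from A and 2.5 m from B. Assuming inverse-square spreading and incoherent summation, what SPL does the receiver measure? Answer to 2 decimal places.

At the listener: L_A = 88.8 − 20·log₁₀(7.8) = 70.958 dB; L_B = 85.2 − 20·log₁₀(2.5) = 77.241 dB.
Combined: 10·log₁₀(10^(70.958/10)+10^(77.241/10)) = 78.16 dB SPL.

78.16 dB SPL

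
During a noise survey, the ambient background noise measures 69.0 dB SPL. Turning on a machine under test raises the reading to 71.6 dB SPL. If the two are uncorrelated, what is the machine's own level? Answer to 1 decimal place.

68.1 dB SPL

Subtract intensities: L_src = 10·log₁₀(10^(L_total/10) − 10^(L_bg/10)).
L_src = 10·log₁₀(10^(71.6/10) − 10^(69.0/10)) = 10·log₁₀(6511000) = 68.1 dB SPL.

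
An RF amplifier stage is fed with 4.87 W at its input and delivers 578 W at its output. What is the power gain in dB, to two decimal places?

Power ratio → dB uses the 10·log₁₀ form:
10·log₁₀(578/4.87) = 10·log₁₀(118.7) = 20.74 dB.

20.74 dB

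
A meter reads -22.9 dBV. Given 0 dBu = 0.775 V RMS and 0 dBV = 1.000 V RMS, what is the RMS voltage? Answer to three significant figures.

0.0716 V

V = 1.000 V × 10^(-22.9/20).
= 1.000 × 0.07161 = 0.0716 V.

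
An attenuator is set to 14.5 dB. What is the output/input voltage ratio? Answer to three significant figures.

0.188

Voltage ratio = 10^(dB/20).
10^(-14.5/20) = 10^(-0.7250) = 0.188.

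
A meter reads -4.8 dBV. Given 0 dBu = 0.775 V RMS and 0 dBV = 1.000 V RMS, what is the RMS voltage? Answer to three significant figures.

0.575 V

V = 1.000 V × 10^(-4.8/20).
= 1.000 × 0.5754 = 0.575 V.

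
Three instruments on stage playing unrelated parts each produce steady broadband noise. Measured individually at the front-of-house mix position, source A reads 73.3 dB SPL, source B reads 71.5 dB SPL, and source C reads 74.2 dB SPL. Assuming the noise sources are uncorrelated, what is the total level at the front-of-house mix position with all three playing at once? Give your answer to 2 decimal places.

77.91 dB SPL

Add the sources as powers (linear), then convert back to dB:
L_total = 10·log₁₀(10^(73.3/10) + 10^(71.5/10) + 10^(74.2/10)) = 10·log₁₀(61810000) = 77.91 dB SPL.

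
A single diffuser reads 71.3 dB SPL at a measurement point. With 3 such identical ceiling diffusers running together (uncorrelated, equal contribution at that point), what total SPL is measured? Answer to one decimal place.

3 equal incoherent sources raise the level by 10·log₁₀(3) = 4.77 dB.
L_total = 71.3 + 4.77 = 76.1 dB SPL.

76.1 dB SPL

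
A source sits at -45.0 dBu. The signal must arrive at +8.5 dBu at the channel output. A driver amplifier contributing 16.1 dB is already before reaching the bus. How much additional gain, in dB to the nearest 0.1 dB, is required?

The required make-up gain is the shortfall in the dB sum.
G = +8.5 − (-45.0) − 16.1 = 37.4 dB.

37.4 dB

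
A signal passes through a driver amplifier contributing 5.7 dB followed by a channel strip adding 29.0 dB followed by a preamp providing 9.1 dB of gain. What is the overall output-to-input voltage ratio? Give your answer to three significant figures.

Net gain = 5.7 + 29.0 + 9.1 = 43.8 dB.
Voltage ratio = 10^(43.8/20) = 155.

155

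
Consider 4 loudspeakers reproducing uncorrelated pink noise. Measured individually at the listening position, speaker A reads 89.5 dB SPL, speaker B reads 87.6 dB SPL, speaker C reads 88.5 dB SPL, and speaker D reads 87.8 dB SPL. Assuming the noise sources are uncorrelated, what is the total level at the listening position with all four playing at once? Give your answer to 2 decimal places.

94.44 dB SPL

Add the sources as powers (linear), then convert back to dB:
L_total = 10·log₁₀(10^(89.5/10) + 10^(87.6/10) + 10^(88.5/10) + 10^(87.8/10)) = 10·log₁₀(2777000000) = 94.44 dB SPL.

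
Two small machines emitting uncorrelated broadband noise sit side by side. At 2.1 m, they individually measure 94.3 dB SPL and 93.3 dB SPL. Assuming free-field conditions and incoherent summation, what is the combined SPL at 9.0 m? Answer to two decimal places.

Combined at 2.1 m: 10·log₁₀(10^(94.3/10)+10^(93.3/10)) = 96.839 dB SPL.
Then apply −20·log₁₀(9.0/2.1) = -12.640 dB → 84.20 dB SPL.

84.20 dB SPL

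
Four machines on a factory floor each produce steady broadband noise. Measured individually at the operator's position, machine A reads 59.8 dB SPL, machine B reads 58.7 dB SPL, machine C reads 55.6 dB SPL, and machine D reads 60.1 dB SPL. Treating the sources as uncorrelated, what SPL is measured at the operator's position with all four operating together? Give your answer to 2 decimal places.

64.89 dB SPL

Uncorrelated sources add in intensity (power), not in dB.
L_total = 10·log₁₀(10^(59.8/10) + 10^(58.7/10) + 10^(55.6/10) + 10^(60.1/10)) = 10·log₁₀(3083000) = 64.89 dB SPL.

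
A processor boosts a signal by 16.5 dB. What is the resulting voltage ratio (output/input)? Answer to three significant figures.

6.68

Voltage ratio = 10^(dB/20).
10^(16.5/20) = 10^(0.8250) = 6.68.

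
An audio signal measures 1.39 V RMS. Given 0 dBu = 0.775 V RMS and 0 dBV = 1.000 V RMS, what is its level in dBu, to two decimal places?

dBu = 20·log₁₀(V / 0.775 V).
20·log₁₀(1.39/0.775) = +5.07 dBu.

+5.07 dBu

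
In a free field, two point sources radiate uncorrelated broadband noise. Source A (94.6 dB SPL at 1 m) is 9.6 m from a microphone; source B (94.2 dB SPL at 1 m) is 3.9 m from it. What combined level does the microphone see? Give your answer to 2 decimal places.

83.10 dB SPL

At the listener: L_A = 94.6 − 20·log₁₀(9.6) = 74.955 dB; L_B = 94.2 − 20·log₁₀(3.9) = 82.379 dB.
Combined: 10·log₁₀(10^(74.955/10)+10^(82.379/10)) = 83.10 dB SPL.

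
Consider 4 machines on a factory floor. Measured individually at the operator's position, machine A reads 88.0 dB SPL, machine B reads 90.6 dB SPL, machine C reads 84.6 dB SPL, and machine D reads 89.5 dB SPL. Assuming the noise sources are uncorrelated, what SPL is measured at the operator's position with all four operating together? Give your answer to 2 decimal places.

94.71 dB SPL

Add the sources as powers (linear), then convert back to dB:
L_total = 10·log₁₀(10^(88.0/10) + 10^(90.6/10) + 10^(84.6/10) + 10^(89.5/10)) = 10·log₁₀(2959000000) = 94.71 dB SPL.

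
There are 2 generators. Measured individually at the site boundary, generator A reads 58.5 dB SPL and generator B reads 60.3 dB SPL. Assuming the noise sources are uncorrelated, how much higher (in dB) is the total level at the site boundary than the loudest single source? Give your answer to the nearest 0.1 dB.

2.2 dB

Uncorrelated sources add in intensity (power), not in dB.
L_total = 10·log₁₀(10^(58.5/10) + 10^(60.3/10)) = 62.50 dB SPL.
Excess over the loudest (60.3 dB): 62.50 − 60.3 = 2.2 dB.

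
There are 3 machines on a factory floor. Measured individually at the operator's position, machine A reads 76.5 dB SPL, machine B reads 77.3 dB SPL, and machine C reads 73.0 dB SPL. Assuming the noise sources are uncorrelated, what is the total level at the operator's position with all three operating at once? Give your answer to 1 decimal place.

Incoherent sources sum as intensities:
L_total = 10·log₁₀(10^(76.5/10) + 10^(77.3/10) + 10^(73.0/10)) = 10·log₁₀(118300000) = 80.7 dB SPL.

80.7 dB SPL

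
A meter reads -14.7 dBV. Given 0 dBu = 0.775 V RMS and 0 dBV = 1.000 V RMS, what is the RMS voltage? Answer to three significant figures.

V = 1.000 V × 10^(-14.7/20).
= 1.000 × 0.1841 = 0.184 V.

0.184 V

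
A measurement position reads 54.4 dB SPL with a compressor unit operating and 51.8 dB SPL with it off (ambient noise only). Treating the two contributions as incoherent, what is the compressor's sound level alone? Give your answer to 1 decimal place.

Subtract intensities: L_src = 10·log₁₀(10^(L_total/10) − 10^(L_bg/10)).
L_src = 10·log₁₀(10^(54.4/10) − 10^(51.8/10)) = 10·log₁₀(124100) = 50.9 dB SPL.

50.9 dB SPL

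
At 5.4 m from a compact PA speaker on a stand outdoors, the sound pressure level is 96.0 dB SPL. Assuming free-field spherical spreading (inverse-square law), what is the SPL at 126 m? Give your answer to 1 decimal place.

68.6 dB SPL

Free-field point source: level drops by 20·log₁₀ of the distance ratio.
ΔL = −20·log₁₀(126/5.4) = -27.36 dB, so L₂ = 96.0 + (-27.36) = 68.6 dB SPL.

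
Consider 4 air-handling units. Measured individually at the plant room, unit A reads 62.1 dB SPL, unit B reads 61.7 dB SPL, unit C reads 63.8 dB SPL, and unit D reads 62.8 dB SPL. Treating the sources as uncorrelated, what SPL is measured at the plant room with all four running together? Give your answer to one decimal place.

68.7 dB SPL

Incoherent sources sum as intensities:
L_total = 10·log₁₀(10^(62.1/10) + 10^(61.7/10) + 10^(63.8/10) + 10^(62.8/10)) = 10·log₁₀(7405000) = 68.7 dB SPL.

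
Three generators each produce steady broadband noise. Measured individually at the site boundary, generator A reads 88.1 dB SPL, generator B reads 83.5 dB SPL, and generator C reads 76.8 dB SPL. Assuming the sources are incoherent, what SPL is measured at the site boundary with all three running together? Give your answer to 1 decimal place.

Add the sources as powers (linear), then convert back to dB:
L_total = 10·log₁₀(10^(88.1/10) + 10^(83.5/10) + 10^(76.8/10)) = 10·log₁₀(917400000) = 89.6 dB SPL.

89.6 dB SPL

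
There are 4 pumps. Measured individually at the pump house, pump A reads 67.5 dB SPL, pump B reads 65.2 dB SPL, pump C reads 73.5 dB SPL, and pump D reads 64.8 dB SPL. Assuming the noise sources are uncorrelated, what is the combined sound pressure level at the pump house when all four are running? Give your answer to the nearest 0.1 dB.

75.4 dB SPL

Add the sources as powers (linear), then convert back to dB:
L_total = 10·log₁₀(10^(67.5/10) + 10^(65.2/10) + 10^(73.5/10) + 10^(64.8/10)) = 10·log₁₀(34340000) = 75.4 dB SPL.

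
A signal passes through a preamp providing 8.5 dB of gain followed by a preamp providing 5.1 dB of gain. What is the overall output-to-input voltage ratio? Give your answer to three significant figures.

4.79

Net gain = 8.5 + 5.1 = 13.6 dB.
Voltage ratio = 10^(13.6/20) = 4.79.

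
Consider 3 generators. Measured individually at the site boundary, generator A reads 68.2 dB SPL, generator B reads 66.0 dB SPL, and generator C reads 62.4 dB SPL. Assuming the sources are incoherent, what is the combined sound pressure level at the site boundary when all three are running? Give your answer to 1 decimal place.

Incoherent sources sum as intensities:
L_total = 10·log₁₀(10^(68.2/10) + 10^(66.0/10) + 10^(62.4/10)) = 10·log₁₀(12330000) = 70.9 dB SPL.

70.9 dB SPL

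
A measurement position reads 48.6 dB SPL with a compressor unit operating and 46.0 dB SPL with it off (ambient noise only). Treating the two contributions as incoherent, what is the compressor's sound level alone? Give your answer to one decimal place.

Subtract intensities: L_src = 10·log₁₀(10^(L_total/10) − 10^(L_bg/10)).
L_src = 10·log₁₀(10^(48.6/10) − 10^(46.0/10)) = 10·log₁₀(32630) = 45.1 dB SPL.

45.1 dB SPL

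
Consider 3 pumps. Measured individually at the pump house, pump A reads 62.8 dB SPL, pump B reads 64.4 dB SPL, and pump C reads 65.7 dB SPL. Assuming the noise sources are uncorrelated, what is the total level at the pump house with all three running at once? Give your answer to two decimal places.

69.23 dB SPL

Add the sources as powers (linear), then convert back to dB:
L_total = 10·log₁₀(10^(62.8/10) + 10^(64.4/10) + 10^(65.7/10)) = 10·log₁₀(8375000) = 69.23 dB SPL.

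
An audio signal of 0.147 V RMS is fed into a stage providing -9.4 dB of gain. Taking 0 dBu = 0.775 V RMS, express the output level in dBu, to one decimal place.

-23.8 dBu

Input level: 20·log₁₀(0.147/0.775) = -14.44 dBu.
Output: -14.44 − 9.4 = -23.8 dBu.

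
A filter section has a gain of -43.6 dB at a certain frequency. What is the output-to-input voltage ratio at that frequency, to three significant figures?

0.00661

Voltage ratio = 10^(dB/20).
10^(-43.6/20) = 10^(-2.180) = 0.00661.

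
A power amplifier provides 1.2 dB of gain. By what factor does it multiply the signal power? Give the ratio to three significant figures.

1.32

Power ratio = 10^(dB/10).
10^(1.2/10) = 10^(0.1200) = 1.32.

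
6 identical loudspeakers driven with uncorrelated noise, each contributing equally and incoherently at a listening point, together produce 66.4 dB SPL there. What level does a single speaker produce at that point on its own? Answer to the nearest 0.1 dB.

6 equal incoherent sources add 10·log₁₀(6) = 7.78 dB over one source.
L_one = 66.4 − 7.78 = 58.6 dB SPL.

58.6 dB SPL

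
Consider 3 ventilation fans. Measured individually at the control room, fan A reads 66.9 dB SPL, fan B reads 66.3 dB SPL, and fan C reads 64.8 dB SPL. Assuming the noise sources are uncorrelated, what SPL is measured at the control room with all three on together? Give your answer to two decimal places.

70.86 dB SPL

Uncorrelated sources add in intensity (power), not in dB.
L_total = 10·log₁₀(10^(66.9/10) + 10^(66.3/10) + 10^(64.8/10)) = 10·log₁₀(12180000) = 70.86 dB SPL.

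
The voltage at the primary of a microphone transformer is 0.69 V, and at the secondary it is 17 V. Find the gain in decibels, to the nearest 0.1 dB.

Voltage ratio → dB uses the 20·log₁₀ form:
20·log₁₀(17/0.69) = 20·log₁₀(24.64) = 27.8 dB.

27.8 dB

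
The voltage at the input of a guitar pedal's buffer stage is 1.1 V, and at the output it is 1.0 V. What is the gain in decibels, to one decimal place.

-0.8 dB

For a voltage ratio, dB = 20·log₁₀(V₂/V₁).
20·log₁₀(1.0/1.1) = 20·log₁₀(0.9091) = -0.8 dB.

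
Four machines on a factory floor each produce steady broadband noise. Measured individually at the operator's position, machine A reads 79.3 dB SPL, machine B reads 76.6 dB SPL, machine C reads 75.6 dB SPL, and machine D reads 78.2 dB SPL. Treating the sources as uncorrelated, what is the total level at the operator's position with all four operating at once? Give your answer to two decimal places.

83.68 dB SPL

Add the sources as powers (linear), then convert back to dB:
L_total = 10·log₁₀(10^(79.3/10) + 10^(76.6/10) + 10^(75.6/10) + 10^(78.2/10)) = 10·log₁₀(233200000) = 83.68 dB SPL.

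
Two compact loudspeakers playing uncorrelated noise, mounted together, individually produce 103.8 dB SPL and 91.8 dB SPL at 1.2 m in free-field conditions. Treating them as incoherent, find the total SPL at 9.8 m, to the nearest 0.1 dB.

85.8 dB SPL

Combined at 1.2 m: 10·log₁₀(10^(103.8/10)+10^(91.8/10)) = 104.07 dB SPL.
Then apply −20·log₁₀(9.8/1.2) = -18.24 dB → 85.8 dB SPL.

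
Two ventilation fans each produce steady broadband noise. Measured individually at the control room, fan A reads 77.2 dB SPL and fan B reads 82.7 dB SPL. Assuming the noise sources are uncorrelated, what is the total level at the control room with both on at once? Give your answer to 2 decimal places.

Uncorrelated sources add in intensity (power), not in dB.
L_total = 10·log₁₀(10^(77.2/10) + 10^(82.7/10)) = 10·log₁₀(238700000) = 83.78 dB SPL.

83.78 dB SPL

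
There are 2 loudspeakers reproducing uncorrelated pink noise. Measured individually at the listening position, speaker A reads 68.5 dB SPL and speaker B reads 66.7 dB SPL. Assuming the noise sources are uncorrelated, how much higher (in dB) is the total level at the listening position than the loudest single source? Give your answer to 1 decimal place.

Add the sources as powers (linear), then convert back to dB:
L_total = 10·log₁₀(10^(68.5/10) + 10^(66.7/10)) = 70.70 dB SPL.
Excess over the loudest (68.5 dB): 70.70 − 68.5 = 2.2 dB.

2.2 dB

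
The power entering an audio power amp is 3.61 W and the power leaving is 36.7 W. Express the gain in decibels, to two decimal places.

10.07 dB

Power is a power quantity, so gain = 10·log₁₀(P_out/P_in).
10·log₁₀(36.7/3.61) = 10·log₁₀(10.17) = 10.07 dB.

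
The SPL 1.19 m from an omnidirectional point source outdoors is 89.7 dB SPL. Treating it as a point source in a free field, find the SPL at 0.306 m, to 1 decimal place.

Free-field point source: level drops by 20·log₁₀ of the distance ratio.
ΔL = −20·log₁₀(0.306/1.19) = 11.80 dB, so L₂ = 89.7 + (11.80) = 101.5 dB SPL.

101.5 dB SPL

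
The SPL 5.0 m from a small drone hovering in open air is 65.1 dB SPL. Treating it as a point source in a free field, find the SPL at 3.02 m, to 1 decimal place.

69.5 dB SPL

For a point source in a free field, ΔL = −20·log₁₀(d₂/d₁).
ΔL = −20·log₁₀(3.02/5.0) = 4.38 dB, so L₂ = 65.1 + (4.38) = 69.5 dB SPL.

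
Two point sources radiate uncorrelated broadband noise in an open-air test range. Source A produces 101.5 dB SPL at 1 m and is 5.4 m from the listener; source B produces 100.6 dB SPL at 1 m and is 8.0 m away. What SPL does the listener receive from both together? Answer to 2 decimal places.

At the listener: L_A = 101.5 − 20·log₁₀(5.4) = 86.852 dB; L_B = 100.6 − 20·log₁₀(8.0) = 82.538 dB.
Combined: 10·log₁₀(10^(86.852/10)+10^(82.538/10)) = 88.22 dB SPL.

88.22 dB SPL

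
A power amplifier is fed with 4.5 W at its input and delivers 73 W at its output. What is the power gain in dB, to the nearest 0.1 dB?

Power ratio → dB uses the 10·log₁₀ form:
10·log₁₀(73/4.5) = 10·log₁₀(16.22) = 12.1 dB.

12.1 dB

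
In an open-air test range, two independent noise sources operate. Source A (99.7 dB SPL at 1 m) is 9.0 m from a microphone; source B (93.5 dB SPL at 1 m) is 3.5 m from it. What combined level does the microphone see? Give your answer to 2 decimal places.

84.74 dB SPL

At the listener: L_A = 99.7 − 20·log₁₀(9.0) = 80.615 dB; L_B = 93.5 − 20·log₁₀(3.5) = 82.619 dB.
Combined: 10·log₁₀(10^(80.615/10)+10^(82.619/10)) = 84.74 dB SPL.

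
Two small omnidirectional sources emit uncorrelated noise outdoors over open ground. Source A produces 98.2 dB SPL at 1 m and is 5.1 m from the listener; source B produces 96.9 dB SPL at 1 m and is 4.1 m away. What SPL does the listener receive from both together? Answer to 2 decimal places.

At the listener: L_A = 98.2 − 20·log₁₀(5.1) = 84.049 dB; L_B = 96.9 − 20·log₁₀(4.1) = 84.644 dB.
Combined: 10·log₁₀(10^(84.049/10)+10^(84.644/10)) = 87.37 dB SPL.

87.37 dB SPL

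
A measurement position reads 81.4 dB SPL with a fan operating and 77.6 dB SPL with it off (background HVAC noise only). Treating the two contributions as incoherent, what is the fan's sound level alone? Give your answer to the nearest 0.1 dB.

Background correction is a power subtraction:
L_src = 10·log₁₀(10^(81.4/10) − 10^(77.6/10)) = 10·log₁₀(80490000) = 79.1 dB SPL.

79.1 dB SPL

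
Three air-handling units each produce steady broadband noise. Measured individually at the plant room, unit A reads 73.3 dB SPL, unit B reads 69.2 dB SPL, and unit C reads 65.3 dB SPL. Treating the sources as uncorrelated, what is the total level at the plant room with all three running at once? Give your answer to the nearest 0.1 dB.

Incoherent sources sum as intensities:
L_total = 10·log₁₀(10^(73.3/10) + 10^(69.2/10) + 10^(65.3/10)) = 10·log₁₀(33090000) = 75.2 dB SPL.

75.2 dB SPL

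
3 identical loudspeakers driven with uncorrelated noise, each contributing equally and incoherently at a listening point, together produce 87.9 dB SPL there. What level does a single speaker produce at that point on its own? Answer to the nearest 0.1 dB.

3 equal incoherent sources add 10·log₁₀(3) = 4.77 dB over one source.
L_one = 87.9 − 4.77 = 83.1 dB SPL.

83.1 dB SPL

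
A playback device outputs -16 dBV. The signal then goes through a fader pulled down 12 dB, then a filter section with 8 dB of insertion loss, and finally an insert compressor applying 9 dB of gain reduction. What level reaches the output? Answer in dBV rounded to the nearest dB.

Cascaded gains and losses add directly in dB.
-16 − 12 − 8 − 9 = -45 dBV.

-45 dBV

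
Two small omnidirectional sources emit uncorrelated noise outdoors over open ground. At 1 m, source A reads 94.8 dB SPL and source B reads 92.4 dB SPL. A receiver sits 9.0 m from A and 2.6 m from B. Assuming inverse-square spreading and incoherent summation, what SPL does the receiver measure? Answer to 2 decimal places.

At the listener: L_A = 94.8 − 20·log₁₀(9.0) = 75.715 dB; L_B = 92.4 − 20·log₁₀(2.6) = 84.101 dB.
Combined: 10·log₁₀(10^(75.715/10)+10^(84.101/10)) = 84.69 dB SPL.

84.69 dB SPL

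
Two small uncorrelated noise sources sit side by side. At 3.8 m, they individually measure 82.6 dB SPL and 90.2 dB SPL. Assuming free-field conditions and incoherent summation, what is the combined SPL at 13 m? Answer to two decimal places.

Combined at 3.8 m: 10·log₁₀(10^(82.6/10)+10^(90.2/10)) = 90.896 dB SPL.
Then apply −20·log₁₀(13/3.8) = -10.683 dB → 80.21 dB SPL.

80.21 dB SPL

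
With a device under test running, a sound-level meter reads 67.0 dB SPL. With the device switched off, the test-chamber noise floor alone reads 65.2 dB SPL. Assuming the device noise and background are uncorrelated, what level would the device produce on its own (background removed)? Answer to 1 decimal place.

Background correction is a power subtraction:
L_src = 10·log₁₀(10^(67.0/10) − 10^(65.2/10)) = 10·log₁₀(1701000) = 62.3 dB SPL.

62.3 dB SPL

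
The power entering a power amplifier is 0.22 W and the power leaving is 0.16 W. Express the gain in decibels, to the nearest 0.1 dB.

-1.4 dB

Power ratio → dB uses the 10·log₁₀ form:
10·log₁₀(0.16/0.22) = 10·log₁₀(0.7273) = -1.4 dB.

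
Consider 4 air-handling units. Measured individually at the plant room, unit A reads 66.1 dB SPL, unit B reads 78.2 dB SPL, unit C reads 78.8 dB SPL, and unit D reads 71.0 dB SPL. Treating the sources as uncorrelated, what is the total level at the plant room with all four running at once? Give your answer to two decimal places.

82.00 dB SPL

Uncorrelated sources add in intensity (power), not in dB.
L_total = 10·log₁₀(10^(66.1/10) + 10^(78.2/10) + 10^(78.8/10) + 10^(71.0/10)) = 10·log₁₀(158600000) = 82.00 dB SPL.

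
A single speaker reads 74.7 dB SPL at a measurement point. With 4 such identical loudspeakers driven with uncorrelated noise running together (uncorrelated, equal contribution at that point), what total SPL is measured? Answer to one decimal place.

80.7 dB SPL

4 equal incoherent sources raise the level by 10·log₁₀(4) = 6.02 dB.
L_total = 74.7 + 6.02 = 80.7 dB SPL.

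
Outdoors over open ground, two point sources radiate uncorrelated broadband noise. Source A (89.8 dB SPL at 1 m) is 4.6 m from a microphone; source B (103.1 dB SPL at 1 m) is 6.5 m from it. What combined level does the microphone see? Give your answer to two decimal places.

At the listener: L_A = 89.8 − 20·log₁₀(4.6) = 76.545 dB; L_B = 103.1 − 20·log₁₀(6.5) = 86.842 dB.
Combined: 10·log₁₀(10^(76.545/10)+10^(86.842/10)) = 87.23 dB SPL.

87.23 dB SPL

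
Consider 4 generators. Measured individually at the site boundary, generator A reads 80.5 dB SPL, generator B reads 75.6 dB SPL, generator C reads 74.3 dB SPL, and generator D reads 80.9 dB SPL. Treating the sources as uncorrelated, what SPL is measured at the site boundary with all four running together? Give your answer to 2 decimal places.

Add the sources as powers (linear), then convert back to dB:
L_total = 10·log₁₀(10^(80.5/10) + 10^(75.6/10) + 10^(74.3/10) + 10^(80.9/10)) = 10·log₁₀(298500000) = 84.75 dB SPL.

84.75 dB SPL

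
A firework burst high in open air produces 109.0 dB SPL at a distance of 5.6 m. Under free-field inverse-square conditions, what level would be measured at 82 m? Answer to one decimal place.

Inverse-square spreading gives ΔL = −20·log₁₀(d₂/d₁).
ΔL = −20·log₁₀(82/5.6) = -23.31 dB, so L₂ = 109.0 + (-23.31) = 85.7 dB SPL.

85.7 dB SPL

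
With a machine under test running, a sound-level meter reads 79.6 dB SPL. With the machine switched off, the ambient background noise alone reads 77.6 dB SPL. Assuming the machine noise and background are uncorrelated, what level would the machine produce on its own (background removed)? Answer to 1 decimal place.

75.3 dB SPL

Subtract intensities: L_src = 10·log₁₀(10^(L_total/10) − 10^(L_bg/10)).
L_src = 10·log₁₀(10^(79.6/10) − 10^(77.6/10)) = 10·log₁₀(33660000) = 75.3 dB SPL.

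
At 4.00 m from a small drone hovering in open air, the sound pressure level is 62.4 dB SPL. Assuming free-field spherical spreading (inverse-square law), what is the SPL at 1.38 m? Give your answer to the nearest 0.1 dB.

Inverse-square spreading gives ΔL = −20·log₁₀(d₂/d₁).
ΔL = −20·log₁₀(1.38/4.00) = 9.24 dB, so L₂ = 62.4 + (9.24) = 71.6 dB SPL.

71.6 dB SPL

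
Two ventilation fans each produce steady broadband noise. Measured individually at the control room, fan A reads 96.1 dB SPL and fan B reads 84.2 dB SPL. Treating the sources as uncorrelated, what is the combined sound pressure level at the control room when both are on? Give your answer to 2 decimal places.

Add the sources as powers (linear), then convert back to dB:
L_total = 10·log₁₀(10^(96.1/10) + 10^(84.2/10)) = 10·log₁₀(4337000000) = 96.37 dB SPL.

96.37 dB SPL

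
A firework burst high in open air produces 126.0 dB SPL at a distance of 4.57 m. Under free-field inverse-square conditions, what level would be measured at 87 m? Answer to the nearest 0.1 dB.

100.4 dB SPL

Inverse-square spreading gives ΔL = −20·log₁₀(d₂/d₁).
ΔL = −20·log₁₀(87/4.57) = -25.59 dB, so L₂ = 126.0 + (-25.59) = 100.4 dB SPL.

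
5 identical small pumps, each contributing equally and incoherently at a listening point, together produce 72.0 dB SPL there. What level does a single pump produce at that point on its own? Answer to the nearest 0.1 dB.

65.0 dB SPL

5 equal incoherent sources add 10·log₁₀(5) = 6.99 dB over one source.
L_one = 72.0 − 6.99 = 65.0 dB SPL.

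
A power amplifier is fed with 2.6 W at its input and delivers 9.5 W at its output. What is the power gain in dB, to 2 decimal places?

Power is a power quantity, so gain = 10·log₁₀(P_out/P_in).
10·log₁₀(9.5/2.6) = 10·log₁₀(3.654) = 5.63 dB.

5.63 dB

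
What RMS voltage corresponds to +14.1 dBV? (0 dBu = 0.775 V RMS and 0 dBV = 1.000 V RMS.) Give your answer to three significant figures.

V = 1.000 V × 10^(+14.1/20).
= 1.000 × 5.070 = 5.07 V.

5.07 V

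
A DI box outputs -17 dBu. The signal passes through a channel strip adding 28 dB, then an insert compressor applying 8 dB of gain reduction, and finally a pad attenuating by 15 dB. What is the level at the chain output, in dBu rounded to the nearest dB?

-12 dBu

In dB, series stages simply add:
-17 + 28 − 8 − 15 = -12 dBu.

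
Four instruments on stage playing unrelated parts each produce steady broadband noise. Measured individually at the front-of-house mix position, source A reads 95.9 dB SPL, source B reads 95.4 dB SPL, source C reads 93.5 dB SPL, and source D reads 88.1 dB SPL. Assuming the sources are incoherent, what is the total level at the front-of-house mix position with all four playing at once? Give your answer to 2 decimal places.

100.10 dB SPL

Add the sources as powers (linear), then convert back to dB:
L_total = 10·log₁₀(10^(95.9/10) + 10^(95.4/10) + 10^(93.5/10) + 10^(88.1/10)) = 10·log₁₀(10242000000) = 100.10 dB SPL.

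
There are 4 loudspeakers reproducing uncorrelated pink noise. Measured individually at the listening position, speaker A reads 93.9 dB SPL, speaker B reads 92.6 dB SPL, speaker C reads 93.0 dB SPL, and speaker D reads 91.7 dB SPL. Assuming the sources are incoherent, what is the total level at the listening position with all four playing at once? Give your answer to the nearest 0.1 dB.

98.9 dB SPL

Incoherent sources sum as intensities:
L_total = 10·log₁₀(10^(93.9/10) + 10^(92.6/10) + 10^(93.0/10) + 10^(91.7/10)) = 10·log₁₀(7749000000) = 98.9 dB SPL.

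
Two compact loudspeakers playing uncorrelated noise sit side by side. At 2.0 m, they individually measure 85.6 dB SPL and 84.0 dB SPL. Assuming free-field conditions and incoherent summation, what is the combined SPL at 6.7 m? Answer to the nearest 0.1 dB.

Combined at 2.0 m: 10·log₁₀(10^(85.6/10)+10^(84.0/10)) = 87.88 dB SPL.
Then apply −20·log₁₀(6.7/2.0) = -10.50 dB → 77.4 dB SPL.

77.4 dB SPL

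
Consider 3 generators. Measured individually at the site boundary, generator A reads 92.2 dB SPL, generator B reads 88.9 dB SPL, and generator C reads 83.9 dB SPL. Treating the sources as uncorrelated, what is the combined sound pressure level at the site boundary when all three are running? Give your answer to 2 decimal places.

94.28 dB SPL

Add the sources as powers (linear), then convert back to dB:
L_total = 10·log₁₀(10^(92.2/10) + 10^(88.9/10) + 10^(83.9/10)) = 10·log₁₀(2681000000) = 94.28 dB SPL.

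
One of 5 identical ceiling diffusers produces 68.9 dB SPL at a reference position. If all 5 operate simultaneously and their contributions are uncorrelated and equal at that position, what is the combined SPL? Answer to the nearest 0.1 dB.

5 equal incoherent sources raise the level by 10·log₁₀(5) = 6.99 dB.
L_total = 68.9 + 6.99 = 75.9 dB SPL.

75.9 dB SPL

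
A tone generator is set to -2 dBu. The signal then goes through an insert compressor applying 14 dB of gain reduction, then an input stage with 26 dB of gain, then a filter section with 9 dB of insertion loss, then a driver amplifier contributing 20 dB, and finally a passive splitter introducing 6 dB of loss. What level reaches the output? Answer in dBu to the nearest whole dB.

+15 dBu

Cascaded gains and losses add directly in dB.
-2 − 14 + 26 − 9 + 20 − 6 = +15 dBu.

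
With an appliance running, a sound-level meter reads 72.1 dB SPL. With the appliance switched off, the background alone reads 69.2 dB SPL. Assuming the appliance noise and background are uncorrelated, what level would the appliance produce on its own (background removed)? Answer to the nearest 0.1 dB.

Background correction is a power subtraction:
L_src = 10·log₁₀(10^(72.1/10) − 10^(69.2/10)) = 10·log₁₀(7900000) = 69.0 dB SPL.

69.0 dB SPL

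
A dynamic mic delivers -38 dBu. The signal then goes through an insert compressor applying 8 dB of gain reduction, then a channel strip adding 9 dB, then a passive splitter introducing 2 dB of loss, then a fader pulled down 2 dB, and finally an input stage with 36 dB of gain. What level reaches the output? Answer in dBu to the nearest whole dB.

-5 dBu

Cascaded gains and losses add directly in dB.
-38 − 8 + 9 − 2 − 2 + 36 = -5 dBu.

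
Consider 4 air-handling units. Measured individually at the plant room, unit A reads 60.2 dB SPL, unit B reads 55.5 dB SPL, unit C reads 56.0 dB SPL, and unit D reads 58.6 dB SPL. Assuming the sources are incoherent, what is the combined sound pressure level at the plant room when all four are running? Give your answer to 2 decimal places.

Uncorrelated sources add in intensity (power), not in dB.
L_total = 10·log₁₀(10^(60.2/10) + 10^(55.5/10) + 10^(56.0/10) + 10^(58.6/10)) = 10·log₁₀(2524000) = 64.02 dB SPL.

64.02 dB SPL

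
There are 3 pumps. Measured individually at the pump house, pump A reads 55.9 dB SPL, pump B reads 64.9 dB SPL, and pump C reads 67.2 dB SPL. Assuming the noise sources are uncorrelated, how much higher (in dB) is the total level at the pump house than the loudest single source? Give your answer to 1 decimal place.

2.2 dB

Incoherent sources sum as intensities:
L_total = 10·log₁₀(10^(55.9/10) + 10^(64.9/10) + 10^(67.2/10)) = 69.41 dB SPL.
Excess over the loudest (67.2 dB): 69.41 − 67.2 = 2.2 dB.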